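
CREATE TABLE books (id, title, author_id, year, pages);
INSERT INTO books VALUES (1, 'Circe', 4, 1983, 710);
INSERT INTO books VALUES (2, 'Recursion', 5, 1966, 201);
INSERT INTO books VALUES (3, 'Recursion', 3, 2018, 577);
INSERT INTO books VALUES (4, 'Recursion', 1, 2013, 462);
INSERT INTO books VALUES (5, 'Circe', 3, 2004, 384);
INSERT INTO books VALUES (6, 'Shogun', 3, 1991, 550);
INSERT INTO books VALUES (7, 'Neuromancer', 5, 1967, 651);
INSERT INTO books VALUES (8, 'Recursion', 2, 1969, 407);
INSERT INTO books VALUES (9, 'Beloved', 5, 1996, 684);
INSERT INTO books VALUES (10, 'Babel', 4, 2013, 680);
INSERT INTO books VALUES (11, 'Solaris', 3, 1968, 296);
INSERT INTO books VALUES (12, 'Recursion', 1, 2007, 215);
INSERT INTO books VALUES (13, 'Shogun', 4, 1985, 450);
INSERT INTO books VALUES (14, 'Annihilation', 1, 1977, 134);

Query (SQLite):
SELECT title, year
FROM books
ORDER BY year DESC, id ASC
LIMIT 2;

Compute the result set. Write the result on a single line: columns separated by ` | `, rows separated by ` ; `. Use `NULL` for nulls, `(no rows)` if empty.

Recursion | 2018 ; Recursion | 2013

Sort by year desc, tiebreak id asc: (2018, id=3), (2013, id=4), (2013, id=10), (2007, id=12), (2004, id=5) …. Take first 2.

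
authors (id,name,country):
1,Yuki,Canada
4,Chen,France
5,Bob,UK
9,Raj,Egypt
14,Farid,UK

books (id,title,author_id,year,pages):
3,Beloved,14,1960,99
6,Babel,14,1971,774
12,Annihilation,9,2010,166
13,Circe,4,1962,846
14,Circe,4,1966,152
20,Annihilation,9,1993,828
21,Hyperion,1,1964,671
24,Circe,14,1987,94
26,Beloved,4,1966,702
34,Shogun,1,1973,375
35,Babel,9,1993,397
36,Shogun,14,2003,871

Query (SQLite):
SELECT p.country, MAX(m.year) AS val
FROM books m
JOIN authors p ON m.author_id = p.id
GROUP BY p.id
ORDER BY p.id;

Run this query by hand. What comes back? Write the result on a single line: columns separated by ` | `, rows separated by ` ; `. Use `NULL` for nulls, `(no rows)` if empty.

Join each books row to its authors via author_id.
Group joined rows by authors.id; compute MAX(m.year) per group.
  1: ids {21, 34} → MAX(m.year)=1973
  4: ids {13, 14, 26} → MAX(m.year)=1966
  9: ids {12, 20, 35} → MAX(m.year)=2010
  14: ids {3, 6, 24, 36} → MAX(m.year)=2003

Canada | 1973 ; France | 1966 ; Egypt | 2010 ; UK | 2003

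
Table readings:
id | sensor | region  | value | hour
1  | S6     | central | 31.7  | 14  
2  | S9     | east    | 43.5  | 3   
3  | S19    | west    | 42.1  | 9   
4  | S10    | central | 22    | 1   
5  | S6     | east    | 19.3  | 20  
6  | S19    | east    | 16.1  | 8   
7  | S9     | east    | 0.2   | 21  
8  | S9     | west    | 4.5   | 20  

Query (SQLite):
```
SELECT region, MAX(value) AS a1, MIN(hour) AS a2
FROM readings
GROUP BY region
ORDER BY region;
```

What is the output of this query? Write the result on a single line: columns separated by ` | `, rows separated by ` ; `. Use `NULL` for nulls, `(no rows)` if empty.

Group readings by region.
Per group compute: MAX(value), MIN(hour).
  central: ids {1, 4} → MAX(value)=31.7, MIN(hour)=1
  east: ids {2, 5, 6, 7} → MAX(value)=43.5, MIN(hour)=3
  west: ids {3, 8} → MAX(value)=42.1, MIN(hour)=9

central | 31.7 | 1 ; east | 43.5 | 3 ; west | 42.1 | 9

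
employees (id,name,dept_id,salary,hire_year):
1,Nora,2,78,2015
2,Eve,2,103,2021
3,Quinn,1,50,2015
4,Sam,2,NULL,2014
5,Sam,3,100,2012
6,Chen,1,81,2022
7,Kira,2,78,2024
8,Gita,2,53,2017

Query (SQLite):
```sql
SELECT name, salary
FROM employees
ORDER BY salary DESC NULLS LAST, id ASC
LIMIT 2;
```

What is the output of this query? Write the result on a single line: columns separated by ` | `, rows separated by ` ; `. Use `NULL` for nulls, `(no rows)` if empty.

Sort by salary desc, tiebreak id asc: (103, id=2), (100, id=5), (81, id=6), (78, id=1), (78, id=7) …. Take first 2.
NULLS LAST: NULL salary rows go after all non-NULL rows (among themselves ordered by id asc).

Eve | 103 ; Sam | 100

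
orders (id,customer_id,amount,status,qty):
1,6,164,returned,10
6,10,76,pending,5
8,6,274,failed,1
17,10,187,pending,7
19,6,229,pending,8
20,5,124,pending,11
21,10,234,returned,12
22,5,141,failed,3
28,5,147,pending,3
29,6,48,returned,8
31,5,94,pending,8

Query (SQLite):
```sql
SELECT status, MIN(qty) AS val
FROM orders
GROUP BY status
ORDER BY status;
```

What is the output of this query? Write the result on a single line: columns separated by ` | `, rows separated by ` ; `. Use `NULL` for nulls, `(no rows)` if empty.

failed | 1 ; pending | 3 ; returned | 8

Partition orders by status; compute MIN(qty) within each group.
  failed: ids {8, 22} → MIN(qty)=1
  pending: ids {6, 17, 19, 20, 28, 31} → MIN(qty)=3
  returned: ids {1, 21, 29} → MIN(qty)=8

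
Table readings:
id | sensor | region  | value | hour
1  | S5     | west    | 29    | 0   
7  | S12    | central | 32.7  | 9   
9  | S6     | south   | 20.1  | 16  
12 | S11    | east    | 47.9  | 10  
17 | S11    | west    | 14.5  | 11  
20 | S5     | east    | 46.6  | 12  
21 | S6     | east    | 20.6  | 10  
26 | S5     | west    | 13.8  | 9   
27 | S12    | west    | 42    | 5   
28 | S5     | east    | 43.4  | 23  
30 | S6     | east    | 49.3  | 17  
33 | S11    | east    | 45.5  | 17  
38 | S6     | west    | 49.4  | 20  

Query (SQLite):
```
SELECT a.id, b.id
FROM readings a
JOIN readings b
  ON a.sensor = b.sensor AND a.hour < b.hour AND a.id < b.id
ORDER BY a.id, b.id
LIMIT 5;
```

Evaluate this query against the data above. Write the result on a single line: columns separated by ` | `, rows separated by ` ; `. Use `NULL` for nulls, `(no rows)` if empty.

1 | 20 ; 1 | 26 ; 1 | 28 ; 9 | 30 ; 9 | 38

Pairs (a,b) with same sensor, a.hour < b.hour, a.id < b.id.
sensor groups: S11:{12,17,33} S12:{7,27} S5:{1,20,26,28} S6:{9,21,30,38}
Ordered by (a.id, b.id); first 5.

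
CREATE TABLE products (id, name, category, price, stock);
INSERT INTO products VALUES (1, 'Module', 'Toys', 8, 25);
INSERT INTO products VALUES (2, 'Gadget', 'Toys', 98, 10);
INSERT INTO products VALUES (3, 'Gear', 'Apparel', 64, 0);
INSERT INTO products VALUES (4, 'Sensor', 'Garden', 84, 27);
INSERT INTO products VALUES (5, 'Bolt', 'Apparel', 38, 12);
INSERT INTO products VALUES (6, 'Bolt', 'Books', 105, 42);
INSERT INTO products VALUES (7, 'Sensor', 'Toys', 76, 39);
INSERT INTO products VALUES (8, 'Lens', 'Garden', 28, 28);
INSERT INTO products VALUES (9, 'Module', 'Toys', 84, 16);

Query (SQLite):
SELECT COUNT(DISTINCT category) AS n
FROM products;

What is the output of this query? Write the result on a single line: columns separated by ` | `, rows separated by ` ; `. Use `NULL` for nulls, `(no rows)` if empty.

Count distinct non-NULL category values.

4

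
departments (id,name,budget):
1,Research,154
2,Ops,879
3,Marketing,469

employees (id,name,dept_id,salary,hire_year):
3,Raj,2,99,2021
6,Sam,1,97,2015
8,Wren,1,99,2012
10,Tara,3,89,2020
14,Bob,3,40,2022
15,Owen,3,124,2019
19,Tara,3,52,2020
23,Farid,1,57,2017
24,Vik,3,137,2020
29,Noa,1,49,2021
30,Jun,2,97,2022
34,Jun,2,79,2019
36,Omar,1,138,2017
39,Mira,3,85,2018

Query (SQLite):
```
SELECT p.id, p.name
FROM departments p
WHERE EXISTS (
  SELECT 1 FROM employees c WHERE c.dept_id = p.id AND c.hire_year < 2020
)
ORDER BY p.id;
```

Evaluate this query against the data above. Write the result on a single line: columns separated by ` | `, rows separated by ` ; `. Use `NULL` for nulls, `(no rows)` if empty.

For each departments row, check whether any employees with matching dept_id has hire_year < 2020.
Keep rows where that is true.

1 | Research ; 2 | Ops ; 3 | Marketing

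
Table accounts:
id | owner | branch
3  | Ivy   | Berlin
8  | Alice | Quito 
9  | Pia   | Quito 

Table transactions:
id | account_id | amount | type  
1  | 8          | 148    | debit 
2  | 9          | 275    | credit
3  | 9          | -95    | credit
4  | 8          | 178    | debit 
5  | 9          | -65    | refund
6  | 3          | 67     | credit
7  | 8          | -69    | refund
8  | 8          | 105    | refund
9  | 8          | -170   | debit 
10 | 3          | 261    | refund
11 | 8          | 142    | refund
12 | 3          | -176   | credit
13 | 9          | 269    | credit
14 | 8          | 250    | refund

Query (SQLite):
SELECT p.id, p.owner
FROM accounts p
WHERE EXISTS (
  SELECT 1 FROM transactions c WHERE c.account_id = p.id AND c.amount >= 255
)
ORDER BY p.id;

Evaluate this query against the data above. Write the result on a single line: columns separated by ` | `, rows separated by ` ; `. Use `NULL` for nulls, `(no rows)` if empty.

3 | Ivy ; 9 | Pia

For each accounts row, check whether any transactions with matching account_id has amount >= 255.
Keep rows where that is true.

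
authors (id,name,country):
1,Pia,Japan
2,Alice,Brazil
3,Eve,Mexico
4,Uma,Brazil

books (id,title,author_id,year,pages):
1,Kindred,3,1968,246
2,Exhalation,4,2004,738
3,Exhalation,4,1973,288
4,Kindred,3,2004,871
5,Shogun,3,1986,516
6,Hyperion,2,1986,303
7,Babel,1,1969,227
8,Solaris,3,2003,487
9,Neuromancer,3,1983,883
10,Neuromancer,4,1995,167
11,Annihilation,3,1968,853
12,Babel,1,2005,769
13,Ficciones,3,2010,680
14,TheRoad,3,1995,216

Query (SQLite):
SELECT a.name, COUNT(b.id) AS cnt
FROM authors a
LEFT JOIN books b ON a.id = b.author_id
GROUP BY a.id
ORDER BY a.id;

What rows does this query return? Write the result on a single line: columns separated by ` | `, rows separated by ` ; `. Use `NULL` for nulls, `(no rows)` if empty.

LEFT JOIN keeps every authors row; unmatched ones get NULL for books columns.
Group by authors.id and compute COUNT(b.id). COUNT(col) of an all-NULL group is 0.
  1: ids {7, 12} → COUNT(b.id)=2
  2: ids {6} → COUNT(b.id)=1
  3: ids {1, 4, 5, 8, 9, 11, 13, 14} → COUNT(b.id)=8
  4: ids {2, 3, 10} → COUNT(b.id)=3

Pia | 2 ; Alice | 1 ; Eve | 8 ; Uma | 3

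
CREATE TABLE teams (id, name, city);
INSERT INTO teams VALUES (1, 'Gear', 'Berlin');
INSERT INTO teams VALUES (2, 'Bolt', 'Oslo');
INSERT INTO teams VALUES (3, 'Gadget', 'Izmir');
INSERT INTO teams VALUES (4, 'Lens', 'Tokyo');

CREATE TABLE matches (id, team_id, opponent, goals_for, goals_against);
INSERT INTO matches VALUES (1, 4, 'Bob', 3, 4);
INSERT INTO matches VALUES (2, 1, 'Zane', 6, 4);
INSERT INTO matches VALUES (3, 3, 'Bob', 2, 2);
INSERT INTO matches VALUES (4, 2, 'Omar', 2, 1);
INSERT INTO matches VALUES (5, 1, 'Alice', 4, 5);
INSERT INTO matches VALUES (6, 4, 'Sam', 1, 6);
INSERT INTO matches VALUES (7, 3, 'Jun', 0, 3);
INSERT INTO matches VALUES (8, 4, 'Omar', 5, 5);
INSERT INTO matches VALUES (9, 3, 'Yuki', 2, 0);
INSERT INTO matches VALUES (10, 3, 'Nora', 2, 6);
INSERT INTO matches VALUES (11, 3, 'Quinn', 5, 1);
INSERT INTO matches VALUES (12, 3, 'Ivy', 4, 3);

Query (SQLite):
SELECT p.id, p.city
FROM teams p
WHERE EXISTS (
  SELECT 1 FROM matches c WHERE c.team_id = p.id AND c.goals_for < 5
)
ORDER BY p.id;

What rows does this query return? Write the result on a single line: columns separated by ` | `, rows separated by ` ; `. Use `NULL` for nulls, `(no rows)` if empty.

For each teams row, check whether any matches with matching team_id has goals_for < 5.
Keep rows where that is true.

1 | Berlin ; 2 | Oslo ; 3 | Izmir ; 4 | Tokyo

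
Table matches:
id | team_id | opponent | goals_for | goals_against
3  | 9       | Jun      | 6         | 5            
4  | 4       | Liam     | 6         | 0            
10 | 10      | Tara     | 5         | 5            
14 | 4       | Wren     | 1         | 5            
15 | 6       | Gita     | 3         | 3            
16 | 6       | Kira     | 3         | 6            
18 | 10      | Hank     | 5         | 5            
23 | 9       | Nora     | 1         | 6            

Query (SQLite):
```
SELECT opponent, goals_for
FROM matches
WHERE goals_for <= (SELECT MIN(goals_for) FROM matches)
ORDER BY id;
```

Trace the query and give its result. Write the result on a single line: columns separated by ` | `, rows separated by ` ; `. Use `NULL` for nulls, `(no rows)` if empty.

Wren | 1 ; Nora | 1

Scalar subquery: MIN(goals_for) over all matches rows = 1.
Keep rows where goals_for <= that value.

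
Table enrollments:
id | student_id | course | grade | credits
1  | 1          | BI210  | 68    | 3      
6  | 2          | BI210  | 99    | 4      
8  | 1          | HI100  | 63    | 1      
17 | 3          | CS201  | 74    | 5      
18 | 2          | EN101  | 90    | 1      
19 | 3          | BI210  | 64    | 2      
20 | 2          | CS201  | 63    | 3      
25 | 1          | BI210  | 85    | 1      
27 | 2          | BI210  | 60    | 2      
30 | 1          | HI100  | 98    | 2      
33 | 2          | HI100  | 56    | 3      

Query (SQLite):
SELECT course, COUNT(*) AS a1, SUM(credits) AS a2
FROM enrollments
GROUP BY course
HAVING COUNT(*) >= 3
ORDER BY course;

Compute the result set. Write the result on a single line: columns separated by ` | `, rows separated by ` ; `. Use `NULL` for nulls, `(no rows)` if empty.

BI210 | 5 | 12 ; HI100 | 3 | 6

Group enrollments by course.
Per group compute: COUNT(*), SUM(credits).
HAVING: drop groups with fewer than 3 rows.
  BI210: ids {1, 6, 19, 25, 27} → COUNT(*)=5, SUM(credits)=12
  CS201: ids {17, 20} → COUNT(*)=2, SUM(credits)=8
  EN101: ids {18} → COUNT(*)=1, SUM(credits)=1
  HI100: ids {8, 30, 33} → COUNT(*)=3, SUM(credits)=6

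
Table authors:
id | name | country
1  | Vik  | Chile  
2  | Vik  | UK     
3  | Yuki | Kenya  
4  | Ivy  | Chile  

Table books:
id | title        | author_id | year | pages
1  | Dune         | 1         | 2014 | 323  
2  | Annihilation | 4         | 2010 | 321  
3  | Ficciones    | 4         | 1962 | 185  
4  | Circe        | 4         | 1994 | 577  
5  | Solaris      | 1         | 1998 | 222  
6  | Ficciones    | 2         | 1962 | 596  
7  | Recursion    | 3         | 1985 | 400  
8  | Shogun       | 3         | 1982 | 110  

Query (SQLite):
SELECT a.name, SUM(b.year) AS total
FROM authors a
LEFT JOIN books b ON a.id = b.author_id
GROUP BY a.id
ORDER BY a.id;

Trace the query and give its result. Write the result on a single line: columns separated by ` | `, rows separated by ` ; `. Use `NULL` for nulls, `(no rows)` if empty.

LEFT JOIN keeps every authors row; unmatched ones get NULL for books columns.
Group by authors.id and compute SUM(b.year). SUM over an all-NULL group is NULL.
  1: ids {1, 5} → SUM(b.year)=4012
  2: ids {6} → SUM(b.year)=1962
  3: ids {7, 8} → SUM(b.year)=3967
  4: ids {2, 3, 4} → SUM(b.year)=5966

Vik | 4012 ; Vik | 1962 ; Yuki | 3967 ; Ivy | 5966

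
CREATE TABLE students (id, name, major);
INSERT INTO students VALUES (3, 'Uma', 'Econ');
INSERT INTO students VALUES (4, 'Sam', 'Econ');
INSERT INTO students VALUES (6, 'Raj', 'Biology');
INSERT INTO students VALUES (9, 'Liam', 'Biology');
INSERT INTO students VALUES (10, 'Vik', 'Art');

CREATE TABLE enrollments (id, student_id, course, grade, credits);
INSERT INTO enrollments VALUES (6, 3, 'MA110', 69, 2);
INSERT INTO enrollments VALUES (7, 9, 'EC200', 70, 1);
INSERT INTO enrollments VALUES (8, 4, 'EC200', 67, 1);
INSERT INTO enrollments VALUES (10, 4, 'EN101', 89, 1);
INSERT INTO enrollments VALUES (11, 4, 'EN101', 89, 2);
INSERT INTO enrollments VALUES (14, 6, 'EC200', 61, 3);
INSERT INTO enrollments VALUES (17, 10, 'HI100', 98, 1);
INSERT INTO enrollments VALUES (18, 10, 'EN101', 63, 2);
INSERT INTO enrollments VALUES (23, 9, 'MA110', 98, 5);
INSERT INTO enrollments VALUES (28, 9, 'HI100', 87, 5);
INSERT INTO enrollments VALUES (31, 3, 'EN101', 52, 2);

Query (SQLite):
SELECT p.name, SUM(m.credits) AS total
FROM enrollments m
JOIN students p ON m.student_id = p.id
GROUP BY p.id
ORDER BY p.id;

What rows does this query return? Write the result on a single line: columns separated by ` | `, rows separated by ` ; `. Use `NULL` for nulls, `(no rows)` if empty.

Uma | 4 ; Sam | 4 ; Raj | 3 ; Liam | 11 ; Vik | 3

Join each enrollments row to its students via student_id.
Group joined rows by students.id; compute SUM(m.credits) per group.
  3: ids {6, 31} → SUM(m.credits)=4
  4: ids {8, 10, 11} → SUM(m.credits)=4
  6: ids {14} → SUM(m.credits)=3
  9: ids {7, 23, 28} → SUM(m.credits)=11
  10: ids {17, 18} → SUM(m.credits)=3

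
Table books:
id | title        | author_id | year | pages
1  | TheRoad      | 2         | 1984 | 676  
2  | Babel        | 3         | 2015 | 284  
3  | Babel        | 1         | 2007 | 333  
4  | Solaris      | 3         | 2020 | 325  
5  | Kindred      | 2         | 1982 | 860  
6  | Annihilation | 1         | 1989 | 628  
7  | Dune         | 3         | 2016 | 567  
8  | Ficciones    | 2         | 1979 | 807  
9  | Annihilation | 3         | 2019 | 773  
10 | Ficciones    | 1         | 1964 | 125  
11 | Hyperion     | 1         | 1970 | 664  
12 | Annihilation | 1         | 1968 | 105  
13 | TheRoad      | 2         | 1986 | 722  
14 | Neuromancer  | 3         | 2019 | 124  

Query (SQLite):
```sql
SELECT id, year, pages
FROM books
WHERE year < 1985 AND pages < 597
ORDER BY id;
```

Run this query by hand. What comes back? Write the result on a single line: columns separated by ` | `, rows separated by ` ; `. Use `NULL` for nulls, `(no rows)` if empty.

year < 1985: ids {1, 5, 8, 10, 11, 12}
pages < 597: ids {2, 3, 4, 7, 10, 12, 14}
Combine with AND.

10 | 1964 | 125 ; 12 | 1968 | 105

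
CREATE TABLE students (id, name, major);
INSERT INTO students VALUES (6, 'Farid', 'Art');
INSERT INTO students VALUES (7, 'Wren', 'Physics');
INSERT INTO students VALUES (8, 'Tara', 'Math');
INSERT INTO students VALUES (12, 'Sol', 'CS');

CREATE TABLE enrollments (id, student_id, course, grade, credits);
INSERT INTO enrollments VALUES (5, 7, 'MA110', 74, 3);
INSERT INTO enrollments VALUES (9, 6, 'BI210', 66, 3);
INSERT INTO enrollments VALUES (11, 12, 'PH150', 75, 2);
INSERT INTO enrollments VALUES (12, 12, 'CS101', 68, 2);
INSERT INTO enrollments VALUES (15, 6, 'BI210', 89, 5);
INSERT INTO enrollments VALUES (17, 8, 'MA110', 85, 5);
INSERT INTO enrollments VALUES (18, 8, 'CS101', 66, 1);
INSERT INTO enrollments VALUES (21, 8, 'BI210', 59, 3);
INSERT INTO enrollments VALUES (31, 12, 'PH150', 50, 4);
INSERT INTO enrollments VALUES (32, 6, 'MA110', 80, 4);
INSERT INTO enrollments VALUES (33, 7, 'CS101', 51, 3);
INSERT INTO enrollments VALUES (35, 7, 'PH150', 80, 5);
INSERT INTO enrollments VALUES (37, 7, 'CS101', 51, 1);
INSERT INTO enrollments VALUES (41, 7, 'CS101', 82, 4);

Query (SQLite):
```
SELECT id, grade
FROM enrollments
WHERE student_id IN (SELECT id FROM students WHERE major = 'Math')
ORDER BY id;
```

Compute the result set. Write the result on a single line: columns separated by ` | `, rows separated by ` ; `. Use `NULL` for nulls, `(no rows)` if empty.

17 | 85 ; 18 | 66 ; 21 | 59

Inner query: students.id where major = 'Math'.
Outer: keep enrollments rows whose student_id is in that set.
Inner query → {8}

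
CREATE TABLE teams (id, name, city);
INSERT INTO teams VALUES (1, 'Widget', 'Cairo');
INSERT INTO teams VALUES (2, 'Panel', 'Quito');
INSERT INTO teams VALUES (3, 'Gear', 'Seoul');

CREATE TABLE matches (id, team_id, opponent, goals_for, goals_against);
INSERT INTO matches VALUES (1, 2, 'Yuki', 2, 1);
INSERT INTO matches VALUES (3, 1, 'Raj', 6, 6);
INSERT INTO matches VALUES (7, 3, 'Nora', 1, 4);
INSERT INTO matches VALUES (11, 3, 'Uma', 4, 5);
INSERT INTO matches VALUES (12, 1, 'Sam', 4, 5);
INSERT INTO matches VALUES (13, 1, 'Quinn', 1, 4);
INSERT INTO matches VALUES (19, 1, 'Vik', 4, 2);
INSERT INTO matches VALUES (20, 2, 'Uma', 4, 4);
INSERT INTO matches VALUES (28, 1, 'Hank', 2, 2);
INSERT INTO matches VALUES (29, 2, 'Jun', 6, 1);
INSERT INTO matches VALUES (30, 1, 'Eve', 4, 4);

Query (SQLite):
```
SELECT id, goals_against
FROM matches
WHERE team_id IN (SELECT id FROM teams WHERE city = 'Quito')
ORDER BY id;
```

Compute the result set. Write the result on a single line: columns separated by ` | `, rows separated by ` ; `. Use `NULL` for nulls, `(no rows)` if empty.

1 | 1 ; 20 | 4 ; 29 | 1

Inner query: teams.id where city = 'Quito'.
Outer: keep matches rows whose team_id is in that set.
Inner query → {2}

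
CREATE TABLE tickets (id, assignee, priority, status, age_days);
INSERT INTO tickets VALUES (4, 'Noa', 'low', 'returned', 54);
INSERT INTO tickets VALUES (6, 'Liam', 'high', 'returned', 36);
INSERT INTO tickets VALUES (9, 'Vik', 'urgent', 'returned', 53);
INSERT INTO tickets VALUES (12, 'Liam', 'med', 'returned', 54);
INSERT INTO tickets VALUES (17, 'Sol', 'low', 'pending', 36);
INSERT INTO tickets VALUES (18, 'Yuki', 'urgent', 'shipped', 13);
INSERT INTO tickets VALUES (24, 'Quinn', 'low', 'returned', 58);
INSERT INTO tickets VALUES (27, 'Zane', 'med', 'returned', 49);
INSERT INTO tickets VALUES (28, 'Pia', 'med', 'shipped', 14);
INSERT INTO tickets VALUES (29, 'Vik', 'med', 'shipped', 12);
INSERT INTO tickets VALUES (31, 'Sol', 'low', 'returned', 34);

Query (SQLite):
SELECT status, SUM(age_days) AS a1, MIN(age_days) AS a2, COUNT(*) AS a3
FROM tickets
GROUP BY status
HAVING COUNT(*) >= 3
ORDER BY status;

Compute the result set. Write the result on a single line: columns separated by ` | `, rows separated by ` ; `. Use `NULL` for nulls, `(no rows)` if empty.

Group tickets by status.
Per group compute: SUM(age_days), MIN(age_days), COUNT(*).
HAVING: drop groups with fewer than 3 rows.
  pending: ids {17} → SUM(age_days)=36, MIN(age_days)=36, COUNT(*)=1
  returned: ids {4, 6, 9, 12, 24, 27, 31} → SUM(age_days)=338, MIN(age_days)=34, COUNT(*)=7
  shipped: ids {18, 28, 29} → SUM(age_days)=39, MIN(age_days)=12, COUNT(*)=3

returned | 338 | 34 | 7 ; shipped | 39 | 12 | 3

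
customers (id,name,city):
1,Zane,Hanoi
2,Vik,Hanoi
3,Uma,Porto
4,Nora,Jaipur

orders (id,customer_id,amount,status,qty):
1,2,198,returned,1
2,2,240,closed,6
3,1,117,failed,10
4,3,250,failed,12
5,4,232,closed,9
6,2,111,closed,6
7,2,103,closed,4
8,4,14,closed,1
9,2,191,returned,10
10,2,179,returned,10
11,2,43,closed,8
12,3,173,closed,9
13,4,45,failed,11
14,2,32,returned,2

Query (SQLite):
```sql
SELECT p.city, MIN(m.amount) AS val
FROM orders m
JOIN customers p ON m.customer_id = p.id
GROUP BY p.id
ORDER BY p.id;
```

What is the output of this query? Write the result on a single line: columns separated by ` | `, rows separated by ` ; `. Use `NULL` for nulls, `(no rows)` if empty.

Hanoi | 117 ; Hanoi | 32 ; Porto | 173 ; Jaipur | 14

Join each orders row to its customers via customer_id.
Group joined rows by customers.id; compute MIN(m.amount) per group.
  1: ids {3} → MIN(m.amount)=117
  2: ids {1, 2, 6, 7, 9, 10, 11, 14} → MIN(m.amount)=32
  3: ids {4, 12} → MIN(m.amount)=173
  4: ids {5, 8, 13} → MIN(m.amount)=14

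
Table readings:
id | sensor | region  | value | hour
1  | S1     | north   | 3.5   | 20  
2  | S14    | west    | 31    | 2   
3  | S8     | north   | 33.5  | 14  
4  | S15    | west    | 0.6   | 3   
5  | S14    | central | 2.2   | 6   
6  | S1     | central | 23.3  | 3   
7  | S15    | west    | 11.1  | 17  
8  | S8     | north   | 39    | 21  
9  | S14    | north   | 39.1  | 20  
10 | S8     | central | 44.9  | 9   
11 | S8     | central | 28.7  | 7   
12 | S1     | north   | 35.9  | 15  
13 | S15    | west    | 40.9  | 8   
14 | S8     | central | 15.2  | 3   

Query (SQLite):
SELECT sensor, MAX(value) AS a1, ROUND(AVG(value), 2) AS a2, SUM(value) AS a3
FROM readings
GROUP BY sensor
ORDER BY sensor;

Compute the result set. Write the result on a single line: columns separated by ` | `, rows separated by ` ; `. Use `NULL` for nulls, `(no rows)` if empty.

Group readings by sensor.
Per group compute: MAX(value), ROUND(AVG(value), 2), SUM(value).
  S1: ids {1, 6, 12} → MAX(value)=35.9, ROUND(AVG(value), 2)=20.9, SUM(value)=62.7
  S14: ids {2, 5, 9} → MAX(value)=39.1, ROUND(AVG(value), 2)=24.1, SUM(value)=72.3
  S15: ids {4, 7, 13} → MAX(value)=40.9, ROUND(AVG(value), 2)=17.53, SUM(value)=52.6
  S8: ids {3, 8, 10, 11, 14} → MAX(value)=44.9, ROUND(AVG(value), 2)=32.26, SUM(value)=161.3

S1 | 35.9 | 20.9 | 62.7 ; S14 | 39.1 | 24.1 | 72.3 ; S15 | 40.9 | 17.53 | 52.6 ; S8 | 44.9 | 32.26 | 161.3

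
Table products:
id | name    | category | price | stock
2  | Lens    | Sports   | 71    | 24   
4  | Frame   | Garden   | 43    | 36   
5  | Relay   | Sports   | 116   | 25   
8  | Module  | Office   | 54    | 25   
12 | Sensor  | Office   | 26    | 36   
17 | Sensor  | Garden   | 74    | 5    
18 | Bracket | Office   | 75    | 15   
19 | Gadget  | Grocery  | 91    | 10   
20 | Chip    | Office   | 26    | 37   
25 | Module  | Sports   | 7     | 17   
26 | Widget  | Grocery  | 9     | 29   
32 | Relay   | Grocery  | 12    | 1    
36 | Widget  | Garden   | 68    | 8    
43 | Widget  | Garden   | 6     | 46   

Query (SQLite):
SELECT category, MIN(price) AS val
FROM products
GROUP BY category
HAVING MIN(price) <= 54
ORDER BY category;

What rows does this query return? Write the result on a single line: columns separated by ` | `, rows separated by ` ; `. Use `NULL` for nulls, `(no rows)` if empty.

Garden | 6 ; Grocery | 9 ; Office | 26 ; Sports | 7

Partition products by category; compute MIN(price) within each group.
HAVING: keep groups where MIN(price) <= 54.
  Garden: ids {4, 17, 36, 43} → MIN(price)=6
  Grocery: ids {19, 26, 32} → MIN(price)=9
  Office: ids {8, 12, 18, 20} → MIN(price)=26
  Sports: ids {2, 5, 25} → MIN(price)=7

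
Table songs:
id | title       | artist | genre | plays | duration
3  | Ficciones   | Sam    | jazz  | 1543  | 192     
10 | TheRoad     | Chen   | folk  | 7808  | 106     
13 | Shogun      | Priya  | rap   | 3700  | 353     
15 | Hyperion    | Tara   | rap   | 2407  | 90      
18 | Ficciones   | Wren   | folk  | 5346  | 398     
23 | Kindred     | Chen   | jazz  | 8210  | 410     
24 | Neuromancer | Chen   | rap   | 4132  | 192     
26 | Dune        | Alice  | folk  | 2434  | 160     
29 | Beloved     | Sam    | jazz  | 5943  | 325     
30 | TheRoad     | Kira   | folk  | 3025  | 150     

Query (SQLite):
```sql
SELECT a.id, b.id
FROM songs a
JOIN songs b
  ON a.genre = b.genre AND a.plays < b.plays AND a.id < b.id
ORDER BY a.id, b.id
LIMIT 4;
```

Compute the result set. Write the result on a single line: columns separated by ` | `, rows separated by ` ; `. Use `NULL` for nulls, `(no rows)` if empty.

Pairs (a,b) with same genre, a.plays < b.plays, a.id < b.id.
genre groups: folk:{10,18,26,30} jazz:{3,23,29} rap:{13,15,24}
Ordered by (a.id, b.id); first 4.

3 | 23 ; 3 | 29 ; 13 | 24 ; 15 | 24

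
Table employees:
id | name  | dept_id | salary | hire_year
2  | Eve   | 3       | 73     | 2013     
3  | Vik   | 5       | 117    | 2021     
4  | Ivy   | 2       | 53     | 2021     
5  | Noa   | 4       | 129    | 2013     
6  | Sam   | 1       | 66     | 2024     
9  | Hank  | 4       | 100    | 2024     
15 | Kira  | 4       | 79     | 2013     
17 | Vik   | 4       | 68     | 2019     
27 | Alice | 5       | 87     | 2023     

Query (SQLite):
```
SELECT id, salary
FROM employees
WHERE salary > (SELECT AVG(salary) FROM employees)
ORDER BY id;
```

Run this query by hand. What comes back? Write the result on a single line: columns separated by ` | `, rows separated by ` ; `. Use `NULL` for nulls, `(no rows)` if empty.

Scalar subquery: AVG(salary) over all employees rows = 85.777778 (≈; comparison uses full precision).
Keep rows where salary > that value.

3 | 117 ; 5 | 129 ; 9 | 100 ; 27 | 87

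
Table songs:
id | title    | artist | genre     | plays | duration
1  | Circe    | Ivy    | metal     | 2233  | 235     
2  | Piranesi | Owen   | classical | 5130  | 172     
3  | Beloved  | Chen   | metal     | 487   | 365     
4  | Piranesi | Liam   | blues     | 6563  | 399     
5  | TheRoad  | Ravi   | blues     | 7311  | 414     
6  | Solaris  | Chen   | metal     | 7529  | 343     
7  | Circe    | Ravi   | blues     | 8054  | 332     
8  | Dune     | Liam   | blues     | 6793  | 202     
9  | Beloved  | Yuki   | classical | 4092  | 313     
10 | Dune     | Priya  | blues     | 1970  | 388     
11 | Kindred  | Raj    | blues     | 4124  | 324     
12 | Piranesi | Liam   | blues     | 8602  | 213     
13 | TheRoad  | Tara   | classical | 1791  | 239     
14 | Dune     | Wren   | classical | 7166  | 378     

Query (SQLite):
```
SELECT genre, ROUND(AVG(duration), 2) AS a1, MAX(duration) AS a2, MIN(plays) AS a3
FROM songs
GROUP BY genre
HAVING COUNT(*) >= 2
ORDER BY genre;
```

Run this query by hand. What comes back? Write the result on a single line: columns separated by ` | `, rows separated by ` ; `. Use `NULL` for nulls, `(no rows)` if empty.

blues | 324.57 | 414 | 1970 ; classical | 275.5 | 378 | 1791 ; metal | 314.33 | 365 | 487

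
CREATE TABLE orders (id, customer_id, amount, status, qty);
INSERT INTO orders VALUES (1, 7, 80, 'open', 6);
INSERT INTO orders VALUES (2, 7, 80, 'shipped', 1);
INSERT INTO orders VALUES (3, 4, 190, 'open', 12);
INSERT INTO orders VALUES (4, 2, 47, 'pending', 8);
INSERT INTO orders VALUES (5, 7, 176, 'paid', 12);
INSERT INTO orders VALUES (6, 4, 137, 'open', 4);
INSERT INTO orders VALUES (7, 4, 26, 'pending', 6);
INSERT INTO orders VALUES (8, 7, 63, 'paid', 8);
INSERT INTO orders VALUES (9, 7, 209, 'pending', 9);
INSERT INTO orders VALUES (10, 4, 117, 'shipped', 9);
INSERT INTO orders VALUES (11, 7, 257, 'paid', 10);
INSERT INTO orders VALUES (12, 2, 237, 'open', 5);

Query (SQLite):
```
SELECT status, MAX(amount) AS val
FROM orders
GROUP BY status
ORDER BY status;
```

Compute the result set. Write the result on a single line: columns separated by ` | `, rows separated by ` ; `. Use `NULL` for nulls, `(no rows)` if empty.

open | 237 ; paid | 257 ; pending | 209 ; shipped | 117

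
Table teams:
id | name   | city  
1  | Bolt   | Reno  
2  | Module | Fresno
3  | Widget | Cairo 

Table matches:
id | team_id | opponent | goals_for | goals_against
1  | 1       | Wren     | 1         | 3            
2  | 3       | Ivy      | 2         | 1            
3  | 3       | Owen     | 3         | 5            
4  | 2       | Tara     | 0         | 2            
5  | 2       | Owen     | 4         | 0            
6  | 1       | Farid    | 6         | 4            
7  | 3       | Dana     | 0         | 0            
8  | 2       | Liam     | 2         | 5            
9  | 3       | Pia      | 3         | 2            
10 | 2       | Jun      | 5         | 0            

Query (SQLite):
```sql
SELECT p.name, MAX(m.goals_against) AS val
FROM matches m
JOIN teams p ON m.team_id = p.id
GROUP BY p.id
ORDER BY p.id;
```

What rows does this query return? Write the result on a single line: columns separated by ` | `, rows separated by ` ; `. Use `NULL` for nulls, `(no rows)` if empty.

Bolt | 4 ; Module | 5 ; Widget | 5

Join each matches row to its teams via team_id.
Group joined rows by teams.id; compute MAX(m.goals_against) per group.
  1: ids {1, 6} → MAX(m.goals_against)=4
  2: ids {4, 5, 8, 10} → MAX(m.goals_against)=5
  3: ids {2, 3, 7, 9} → MAX(m.goals_against)=5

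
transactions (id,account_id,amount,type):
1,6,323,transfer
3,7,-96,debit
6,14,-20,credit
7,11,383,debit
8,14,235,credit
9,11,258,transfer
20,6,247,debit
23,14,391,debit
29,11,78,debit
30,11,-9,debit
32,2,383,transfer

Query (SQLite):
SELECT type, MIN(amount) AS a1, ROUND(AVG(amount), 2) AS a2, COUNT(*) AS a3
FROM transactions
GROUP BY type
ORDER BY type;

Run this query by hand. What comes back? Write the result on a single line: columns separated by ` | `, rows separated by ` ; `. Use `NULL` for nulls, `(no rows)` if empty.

credit | -20 | 107.5 | 2 ; debit | -96 | 165.67 | 6 ; transfer | 258 | 321.33 | 3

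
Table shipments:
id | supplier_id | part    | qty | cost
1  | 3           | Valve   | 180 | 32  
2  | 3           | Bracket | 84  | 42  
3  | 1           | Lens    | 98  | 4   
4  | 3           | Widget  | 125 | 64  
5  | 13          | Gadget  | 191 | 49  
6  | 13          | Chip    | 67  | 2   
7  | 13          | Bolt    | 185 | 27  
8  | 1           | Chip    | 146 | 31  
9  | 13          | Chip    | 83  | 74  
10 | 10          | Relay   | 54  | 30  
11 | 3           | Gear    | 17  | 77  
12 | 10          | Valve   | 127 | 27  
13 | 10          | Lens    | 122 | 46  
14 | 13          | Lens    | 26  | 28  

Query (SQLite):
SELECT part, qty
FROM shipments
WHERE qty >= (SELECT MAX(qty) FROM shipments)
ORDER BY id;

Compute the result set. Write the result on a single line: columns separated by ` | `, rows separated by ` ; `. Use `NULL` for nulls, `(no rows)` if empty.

Gadget | 191

Scalar subquery: MAX(qty) over all shipments rows = 191.
Keep rows where qty >= that value.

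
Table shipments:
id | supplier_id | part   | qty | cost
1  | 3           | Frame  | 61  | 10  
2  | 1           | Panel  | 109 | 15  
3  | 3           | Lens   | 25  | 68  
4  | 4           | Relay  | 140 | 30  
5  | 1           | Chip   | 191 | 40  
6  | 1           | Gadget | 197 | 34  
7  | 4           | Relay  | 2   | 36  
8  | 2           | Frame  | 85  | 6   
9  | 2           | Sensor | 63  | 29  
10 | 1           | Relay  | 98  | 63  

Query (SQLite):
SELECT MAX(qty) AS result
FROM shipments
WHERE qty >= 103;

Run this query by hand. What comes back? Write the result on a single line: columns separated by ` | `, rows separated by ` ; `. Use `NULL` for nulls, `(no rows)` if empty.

197

Rows where qty >= 103 → qty values: [109, 140, 191, 197].
MAX of non-NULL values = 197.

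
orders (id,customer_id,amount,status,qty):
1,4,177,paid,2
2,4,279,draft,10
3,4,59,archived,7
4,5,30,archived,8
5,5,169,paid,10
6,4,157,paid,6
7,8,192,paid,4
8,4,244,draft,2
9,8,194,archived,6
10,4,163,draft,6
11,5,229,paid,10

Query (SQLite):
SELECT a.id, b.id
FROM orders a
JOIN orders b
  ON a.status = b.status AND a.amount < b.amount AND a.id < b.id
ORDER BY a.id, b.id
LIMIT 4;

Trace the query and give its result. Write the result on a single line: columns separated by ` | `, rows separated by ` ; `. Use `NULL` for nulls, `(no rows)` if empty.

Pairs (a,b) with same status, a.amount < b.amount, a.id < b.id.
status groups: archived:{3,4,9} draft:{2,8,10} paid:{1,5,6,7,11}
Ordered by (a.id, b.id); first 4.

1 | 7 ; 1 | 11 ; 3 | 9 ; 4 | 9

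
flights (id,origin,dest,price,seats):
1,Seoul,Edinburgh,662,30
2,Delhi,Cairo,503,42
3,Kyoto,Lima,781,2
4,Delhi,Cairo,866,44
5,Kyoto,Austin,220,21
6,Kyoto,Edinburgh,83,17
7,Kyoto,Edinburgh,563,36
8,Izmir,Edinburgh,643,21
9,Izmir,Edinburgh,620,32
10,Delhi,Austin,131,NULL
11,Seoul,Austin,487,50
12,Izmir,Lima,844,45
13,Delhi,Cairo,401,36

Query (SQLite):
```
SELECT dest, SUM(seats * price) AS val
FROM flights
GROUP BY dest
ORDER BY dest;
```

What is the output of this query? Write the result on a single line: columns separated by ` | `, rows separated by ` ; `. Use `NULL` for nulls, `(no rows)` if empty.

Austin | 28970 ; Cairo | 73666 ; Edinburgh | 74882 ; Lima | 39542

For each row compute seats * price.
Group by dest; take SUM of the expression per group.
  Austin: ids {5, 10, 11} → SUM(seats * price)=28970
  Cairo: ids {2, 4, 13} → SUM(seats * price)=73666
  Edinburgh: ids {1, 6, 7, 8, 9} → SUM(seats * price)=74882
  Lima: ids {3, 12} → SUM(seats * price)=39542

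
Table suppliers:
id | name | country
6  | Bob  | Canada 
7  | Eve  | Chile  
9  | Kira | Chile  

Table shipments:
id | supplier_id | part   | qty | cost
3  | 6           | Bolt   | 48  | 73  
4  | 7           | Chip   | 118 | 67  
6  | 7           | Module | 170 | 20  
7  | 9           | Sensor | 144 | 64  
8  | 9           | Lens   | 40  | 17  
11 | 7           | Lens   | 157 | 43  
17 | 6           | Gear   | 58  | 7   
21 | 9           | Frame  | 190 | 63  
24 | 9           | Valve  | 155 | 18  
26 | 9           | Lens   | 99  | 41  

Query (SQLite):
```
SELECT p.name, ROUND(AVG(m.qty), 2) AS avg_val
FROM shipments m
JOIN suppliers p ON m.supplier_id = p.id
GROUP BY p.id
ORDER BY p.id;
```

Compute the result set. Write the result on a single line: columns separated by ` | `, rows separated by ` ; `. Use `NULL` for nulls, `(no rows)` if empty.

Bob | 53 ; Eve | 148.33 ; Kira | 125.6

Join each shipments row to its suppliers via supplier_id.
Group joined rows by suppliers.id; compute ROUND(AVG(m.qty), 2) per group.
  6: ids {3, 17} → ROUND(AVG(m.qty), 2)=53
  7: ids {4, 6, 11} → ROUND(AVG(m.qty), 2)=148.33
  9: ids {7, 8, 21, 24, 26} → ROUND(AVG(m.qty), 2)=125.6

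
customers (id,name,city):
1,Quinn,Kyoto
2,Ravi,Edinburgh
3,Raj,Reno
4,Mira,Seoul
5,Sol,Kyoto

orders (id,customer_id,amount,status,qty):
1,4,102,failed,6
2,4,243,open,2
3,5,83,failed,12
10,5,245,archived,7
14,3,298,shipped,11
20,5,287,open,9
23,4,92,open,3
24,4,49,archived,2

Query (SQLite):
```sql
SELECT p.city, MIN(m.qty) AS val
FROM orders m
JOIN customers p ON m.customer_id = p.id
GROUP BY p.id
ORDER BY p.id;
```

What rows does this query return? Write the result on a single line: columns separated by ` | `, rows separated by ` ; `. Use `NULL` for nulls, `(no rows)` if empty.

Join each orders row to its customers via customer_id.
Group joined rows by customers.id; compute MIN(m.qty) per group.
  3: ids {14} → MIN(m.qty)=11
  4: ids {1, 2, 23, 24} → MIN(m.qty)=2
  5: ids {3, 10, 20} → MIN(m.qty)=7

Reno | 11 ; Seoul | 2 ; Kyoto | 7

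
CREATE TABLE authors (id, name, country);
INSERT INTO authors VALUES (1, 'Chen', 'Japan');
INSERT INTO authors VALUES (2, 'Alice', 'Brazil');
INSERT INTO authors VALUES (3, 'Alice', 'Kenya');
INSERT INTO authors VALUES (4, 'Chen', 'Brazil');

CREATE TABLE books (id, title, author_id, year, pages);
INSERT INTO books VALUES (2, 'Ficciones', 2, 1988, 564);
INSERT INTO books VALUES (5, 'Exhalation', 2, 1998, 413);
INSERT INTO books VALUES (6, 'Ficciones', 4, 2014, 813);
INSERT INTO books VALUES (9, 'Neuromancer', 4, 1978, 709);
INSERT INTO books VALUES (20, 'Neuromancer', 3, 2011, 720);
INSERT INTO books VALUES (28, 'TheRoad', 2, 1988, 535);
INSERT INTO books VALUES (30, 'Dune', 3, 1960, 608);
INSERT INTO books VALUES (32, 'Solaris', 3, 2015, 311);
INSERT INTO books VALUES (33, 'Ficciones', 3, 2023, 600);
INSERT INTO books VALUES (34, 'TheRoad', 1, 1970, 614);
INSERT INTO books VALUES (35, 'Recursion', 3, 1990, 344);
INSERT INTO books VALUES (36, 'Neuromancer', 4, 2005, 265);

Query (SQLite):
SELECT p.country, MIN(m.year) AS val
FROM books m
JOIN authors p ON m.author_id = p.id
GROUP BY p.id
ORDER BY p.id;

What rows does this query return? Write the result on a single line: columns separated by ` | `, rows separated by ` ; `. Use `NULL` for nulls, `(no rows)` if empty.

Japan | 1970 ; Brazil | 1988 ; Kenya | 1960 ; Brazil | 1978

Join each books row to its authors via author_id.
Group joined rows by authors.id; compute MIN(m.year) per group.
  1: ids {34} → MIN(m.year)=1970
  2: ids {2, 5, 28} → MIN(m.year)=1988
  3: ids {20, 30, 32, 33, 35} → MIN(m.year)=1960
  4: ids {6, 9, 36} → MIN(m.year)=1978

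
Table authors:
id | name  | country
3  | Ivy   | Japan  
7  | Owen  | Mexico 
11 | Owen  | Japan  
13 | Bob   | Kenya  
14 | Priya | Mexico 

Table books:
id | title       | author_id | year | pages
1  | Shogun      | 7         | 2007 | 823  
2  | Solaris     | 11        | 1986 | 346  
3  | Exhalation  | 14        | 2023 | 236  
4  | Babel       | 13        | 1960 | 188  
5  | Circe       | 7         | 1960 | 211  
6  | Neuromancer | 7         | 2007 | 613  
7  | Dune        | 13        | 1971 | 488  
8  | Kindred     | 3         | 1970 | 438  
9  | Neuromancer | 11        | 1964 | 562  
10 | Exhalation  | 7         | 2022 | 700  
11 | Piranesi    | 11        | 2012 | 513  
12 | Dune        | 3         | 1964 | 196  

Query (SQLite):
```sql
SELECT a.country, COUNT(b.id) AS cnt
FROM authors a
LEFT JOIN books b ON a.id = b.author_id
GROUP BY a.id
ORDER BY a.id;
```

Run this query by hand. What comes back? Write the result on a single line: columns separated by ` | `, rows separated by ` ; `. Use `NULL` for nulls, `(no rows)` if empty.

Japan | 2 ; Mexico | 4 ; Japan | 3 ; Kenya | 2 ; Mexico | 1

LEFT JOIN keeps every authors row; unmatched ones get NULL for books columns.
Group by authors.id and compute COUNT(b.id). COUNT(col) of an all-NULL group is 0.
  3: ids {8, 12} → COUNT(b.id)=2
  7: ids {1, 5, 6, 10} → COUNT(b.id)=4
  11: ids {2, 9, 11} → COUNT(b.id)=3
  13: ids {4, 7} → COUNT(b.id)=2
  14: ids {3} → COUNT(b.id)=1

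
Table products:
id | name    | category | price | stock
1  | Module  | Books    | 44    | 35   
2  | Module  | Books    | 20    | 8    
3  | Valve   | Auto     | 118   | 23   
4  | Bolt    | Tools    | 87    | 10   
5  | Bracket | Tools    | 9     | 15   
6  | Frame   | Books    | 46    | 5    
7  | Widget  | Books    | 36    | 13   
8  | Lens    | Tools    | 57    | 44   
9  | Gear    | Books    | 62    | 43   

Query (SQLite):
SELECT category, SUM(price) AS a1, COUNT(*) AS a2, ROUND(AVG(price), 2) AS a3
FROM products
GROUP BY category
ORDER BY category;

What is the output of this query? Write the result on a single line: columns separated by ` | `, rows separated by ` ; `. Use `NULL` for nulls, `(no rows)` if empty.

Auto | 118 | 1 | 118 ; Books | 208 | 5 | 41.6 ; Tools | 153 | 3 | 51

Group products by category.
Per group compute: SUM(price), COUNT(*), ROUND(AVG(price), 2).
  Auto: ids {3} → SUM(price)=118, COUNT(*)=1, ROUND(AVG(price), 2)=118
  Books: ids {1, 2, 6, 7, 9} → SUM(price)=208, COUNT(*)=5, ROUND(AVG(price), 2)=41.6
  Tools: ids {4, 5, 8} → SUM(price)=153, COUNT(*)=3, ROUND(AVG(price), 2)=51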